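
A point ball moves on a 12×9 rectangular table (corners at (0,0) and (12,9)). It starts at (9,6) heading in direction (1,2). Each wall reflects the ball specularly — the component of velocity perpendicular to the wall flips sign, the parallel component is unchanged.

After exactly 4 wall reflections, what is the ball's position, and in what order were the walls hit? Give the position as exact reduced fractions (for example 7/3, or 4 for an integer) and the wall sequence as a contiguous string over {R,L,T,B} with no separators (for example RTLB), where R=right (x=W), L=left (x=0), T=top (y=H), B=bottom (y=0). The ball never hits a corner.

1. t=3/2 → T at (21/2,9); v=(1,-2)
2. t=3/2 → R at (12,6); v=(-1,-2)
3. t=3 → B at (9,0); v=(-1,2)
4. t=9/2 → T at (9/2,9); v=(-1,-2)

Final position: (9/2,9)
Wall sequence: TRBT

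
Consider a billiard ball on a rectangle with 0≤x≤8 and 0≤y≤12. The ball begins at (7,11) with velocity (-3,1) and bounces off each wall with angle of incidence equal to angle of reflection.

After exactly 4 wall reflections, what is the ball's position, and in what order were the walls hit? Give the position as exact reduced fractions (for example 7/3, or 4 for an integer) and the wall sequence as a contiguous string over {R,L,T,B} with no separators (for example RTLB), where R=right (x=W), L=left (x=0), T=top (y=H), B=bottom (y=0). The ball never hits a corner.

Final position: (0,16/3)
Wall sequence: TLRL

1. t=1 → T at (4,12); v=(-3,-1)
2. t=4/3 → L at (0,32/3); v=(3,-1)
3. t=8/3 → R at (8,8); v=(-3,-1)
4. t=8/3 → L at (0,16/3); v=(3,-1)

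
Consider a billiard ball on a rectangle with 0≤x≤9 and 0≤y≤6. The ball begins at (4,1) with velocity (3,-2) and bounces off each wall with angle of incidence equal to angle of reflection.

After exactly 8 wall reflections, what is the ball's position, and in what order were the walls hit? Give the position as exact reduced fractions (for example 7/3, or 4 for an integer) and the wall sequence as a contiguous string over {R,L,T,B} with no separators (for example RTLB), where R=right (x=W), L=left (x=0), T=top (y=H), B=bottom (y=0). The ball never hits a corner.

Final position: (0,11/3)
Wall sequence: BRTLBRTL

1. t=1/2 → B at (11/2,0); v=(3,2)
2. t=7/6 → R at (9,7/3); v=(-3,2)
3. t=11/6 → T at (7/2,6); v=(-3,-2)
4. t=7/6 → L at (0,11/3); v=(3,-2)
5. t=11/6 → B at (11/2,0); v=(3,2)
6. t=7/6 → R at (9,7/3); v=(-3,2)
7. t=11/6 → T at (7/2,6); v=(-3,-2)
8. t=7/6 → L at (0,11/3); v=(3,-2)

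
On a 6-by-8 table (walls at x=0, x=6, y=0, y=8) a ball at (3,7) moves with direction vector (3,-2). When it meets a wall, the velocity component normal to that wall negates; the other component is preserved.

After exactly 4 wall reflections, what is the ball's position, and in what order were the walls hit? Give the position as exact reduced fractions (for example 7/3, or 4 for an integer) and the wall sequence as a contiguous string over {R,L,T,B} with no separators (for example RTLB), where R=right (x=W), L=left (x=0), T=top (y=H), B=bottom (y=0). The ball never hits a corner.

1. t=1 → R at (6,5); v=(-3,-2)
2. t=2 → L at (0,1); v=(3,-2)
3. t=1/2 → B at (3/2,0); v=(3,2)
4. t=3/2 → R at (6,3); v=(-3,2)

Final position: (6,3)
Wall sequence: RLBR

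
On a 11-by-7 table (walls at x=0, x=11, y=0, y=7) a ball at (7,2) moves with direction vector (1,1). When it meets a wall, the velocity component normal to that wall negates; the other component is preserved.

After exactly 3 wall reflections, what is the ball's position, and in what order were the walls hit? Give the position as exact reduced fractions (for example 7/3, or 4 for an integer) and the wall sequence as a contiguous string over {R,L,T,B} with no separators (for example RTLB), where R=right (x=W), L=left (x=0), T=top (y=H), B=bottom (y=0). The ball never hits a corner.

1. t=4 → R at (11,6); v=(-1,1)
2. t=1 → T at (10,7); v=(-1,-1)
3. t=7 → B at (3,0); v=(-1,1)

Final position: (3,0)
Wall sequence: RTB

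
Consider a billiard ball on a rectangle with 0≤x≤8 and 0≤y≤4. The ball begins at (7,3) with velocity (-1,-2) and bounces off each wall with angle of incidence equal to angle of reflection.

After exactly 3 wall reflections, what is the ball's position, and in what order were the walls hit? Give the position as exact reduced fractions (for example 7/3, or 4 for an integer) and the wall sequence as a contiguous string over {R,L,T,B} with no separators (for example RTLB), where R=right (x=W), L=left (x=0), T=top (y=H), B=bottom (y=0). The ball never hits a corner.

1. t=3/2 → B at (11/2,0); v=(-1,2)
2. t=2 → T at (7/2,4); v=(-1,-2)
3. t=2 → B at (3/2,0); v=(-1,2)

Final position: (3/2,0)
Wall sequence: BTB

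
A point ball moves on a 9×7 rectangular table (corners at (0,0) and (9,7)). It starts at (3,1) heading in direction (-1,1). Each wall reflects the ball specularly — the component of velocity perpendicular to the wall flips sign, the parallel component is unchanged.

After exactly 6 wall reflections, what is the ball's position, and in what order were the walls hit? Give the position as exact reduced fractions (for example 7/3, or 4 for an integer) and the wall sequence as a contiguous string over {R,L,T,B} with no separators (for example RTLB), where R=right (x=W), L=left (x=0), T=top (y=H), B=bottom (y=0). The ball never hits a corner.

1. t=3 → L at (0,4); v=(1,1)
2. t=3 → T at (3,7); v=(1,-1)
3. t=6 → R at (9,1); v=(-1,-1)
4. t=1 → B at (8,0); v=(-1,1)
5. t=7 → T at (1,7); v=(-1,-1)
6. t=1 → L at (0,6); v=(1,-1)

Final position: (0,6)
Wall sequence: LTRBTL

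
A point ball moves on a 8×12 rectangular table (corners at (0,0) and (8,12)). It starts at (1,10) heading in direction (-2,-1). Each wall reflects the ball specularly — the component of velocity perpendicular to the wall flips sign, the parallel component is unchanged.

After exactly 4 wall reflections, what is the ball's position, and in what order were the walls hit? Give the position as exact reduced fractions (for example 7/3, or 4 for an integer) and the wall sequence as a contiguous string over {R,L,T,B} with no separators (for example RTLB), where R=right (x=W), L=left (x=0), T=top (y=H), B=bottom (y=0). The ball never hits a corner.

1. t=1/2 → L at (0,19/2); v=(2,-1)
2. t=4 → R at (8,11/2); v=(-2,-1)
3. t=4 → L at (0,3/2); v=(2,-1)
4. t=3/2 → B at (3,0); v=(2,1)

Final position: (3,0)
Wall sequence: LRLB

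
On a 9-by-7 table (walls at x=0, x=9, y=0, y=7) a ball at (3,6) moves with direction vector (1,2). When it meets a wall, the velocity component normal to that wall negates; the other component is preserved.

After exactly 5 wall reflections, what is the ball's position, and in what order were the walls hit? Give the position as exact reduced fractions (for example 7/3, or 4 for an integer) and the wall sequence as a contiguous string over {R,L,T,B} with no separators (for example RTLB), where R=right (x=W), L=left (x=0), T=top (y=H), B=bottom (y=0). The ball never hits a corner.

1. t=1/2 → T at (7/2,7); v=(1,-2)
2. t=7/2 → B at (7,0); v=(1,2)
3. t=2 → R at (9,4); v=(-1,2)
4. t=3/2 → T at (15/2,7); v=(-1,-2)
5. t=7/2 → B at (4,0); v=(-1,2)

Final position: (4,0)
Wall sequence: TBRTB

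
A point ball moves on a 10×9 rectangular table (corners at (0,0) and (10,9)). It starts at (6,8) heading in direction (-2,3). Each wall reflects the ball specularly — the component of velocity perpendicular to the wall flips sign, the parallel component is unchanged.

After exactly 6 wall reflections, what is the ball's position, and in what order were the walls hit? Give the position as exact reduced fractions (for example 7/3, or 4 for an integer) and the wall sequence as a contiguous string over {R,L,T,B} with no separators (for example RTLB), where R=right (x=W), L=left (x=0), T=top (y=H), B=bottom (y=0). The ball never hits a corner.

Final position: (22/3,0)
Wall sequence: TLBTRB

1. t=1/3 → T at (16/3,9); v=(-2,-3)
2. t=8/3 → L at (0,1); v=(2,-3)
3. t=1/3 → B at (2/3,0); v=(2,3)
4. t=3 → T at (20/3,9); v=(2,-3)
5. t=5/3 → R at (10,4); v=(-2,-3)
6. t=4/3 → B at (22/3,0); v=(-2,3)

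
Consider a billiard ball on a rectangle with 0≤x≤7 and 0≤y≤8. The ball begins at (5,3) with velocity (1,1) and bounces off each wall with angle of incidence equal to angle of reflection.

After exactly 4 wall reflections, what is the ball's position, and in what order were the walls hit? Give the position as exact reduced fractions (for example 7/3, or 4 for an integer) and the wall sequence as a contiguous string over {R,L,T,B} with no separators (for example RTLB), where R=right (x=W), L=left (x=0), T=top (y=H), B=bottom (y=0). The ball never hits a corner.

1. t=2 → R at (7,5); v=(-1,1)
2. t=3 → T at (4,8); v=(-1,-1)
3. t=4 → L at (0,4); v=(1,-1)
4. t=4 → B at (4,0); v=(1,1)

Final position: (4,0)
Wall sequence: RTLB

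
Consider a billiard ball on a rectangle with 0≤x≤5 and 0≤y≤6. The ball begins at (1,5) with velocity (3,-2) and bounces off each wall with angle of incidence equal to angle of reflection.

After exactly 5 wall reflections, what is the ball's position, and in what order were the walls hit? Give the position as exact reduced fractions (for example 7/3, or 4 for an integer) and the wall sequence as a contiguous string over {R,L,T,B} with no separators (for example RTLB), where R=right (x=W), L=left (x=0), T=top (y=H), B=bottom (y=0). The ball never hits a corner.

Final position: (5/2,6)
Wall sequence: RBLRT

1. t=4/3 → R at (5,7/3); v=(-3,-2)
2. t=7/6 → B at (3/2,0); v=(-3,2)
3. t=1/2 → L at (0,1); v=(3,2)
4. t=5/3 → R at (5,13/3); v=(-3,2)
5. t=5/6 → T at (5/2,6); v=(-3,-2)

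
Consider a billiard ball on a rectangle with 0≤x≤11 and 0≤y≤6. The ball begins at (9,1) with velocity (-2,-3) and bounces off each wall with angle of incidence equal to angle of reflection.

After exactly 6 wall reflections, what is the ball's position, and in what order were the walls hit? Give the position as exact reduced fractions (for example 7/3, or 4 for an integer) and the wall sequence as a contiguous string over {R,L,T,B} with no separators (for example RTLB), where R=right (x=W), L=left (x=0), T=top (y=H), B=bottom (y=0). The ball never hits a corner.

Final position: (23/3,0)
Wall sequence: BTBLTB

1. t=1/3 → B at (25/3,0); v=(-2,3)
2. t=2 → T at (13/3,6); v=(-2,-3)
3. t=2 → B at (1/3,0); v=(-2,3)
4. t=1/6 → L at (0,1/2); v=(2,3)
5. t=11/6 → T at (11/3,6); v=(2,-3)
6. t=2 → B at (23/3,0); v=(2,3)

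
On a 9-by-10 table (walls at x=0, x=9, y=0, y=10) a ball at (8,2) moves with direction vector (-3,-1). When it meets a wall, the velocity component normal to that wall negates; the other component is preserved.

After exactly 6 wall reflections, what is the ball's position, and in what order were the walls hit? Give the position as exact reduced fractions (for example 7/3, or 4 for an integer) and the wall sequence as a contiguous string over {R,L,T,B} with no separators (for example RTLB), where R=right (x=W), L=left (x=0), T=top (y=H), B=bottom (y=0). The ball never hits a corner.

Final position: (8,10)
Wall sequence: BLRLRT

1. t=2 → B at (2,0); v=(-3,1)
2. t=2/3 → L at (0,2/3); v=(3,1)
3. t=3 → R at (9,11/3); v=(-3,1)
4. t=3 → L at (0,20/3); v=(3,1)
5. t=3 → R at (9,29/3); v=(-3,1)
6. t=1/3 → T at (8,10); v=(-3,-1)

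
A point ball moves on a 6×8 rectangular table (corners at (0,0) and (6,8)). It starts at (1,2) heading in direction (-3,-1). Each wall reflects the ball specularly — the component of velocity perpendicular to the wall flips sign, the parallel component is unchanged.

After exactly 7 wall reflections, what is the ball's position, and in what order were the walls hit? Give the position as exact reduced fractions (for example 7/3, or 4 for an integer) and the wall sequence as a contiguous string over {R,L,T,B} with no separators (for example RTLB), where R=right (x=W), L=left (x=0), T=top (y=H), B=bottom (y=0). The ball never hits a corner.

1. t=1/3 → L at (0,5/3); v=(3,-1)
2. t=5/3 → B at (5,0); v=(3,1)
3. t=1/3 → R at (6,1/3); v=(-3,1)
4. t=2 → L at (0,7/3); v=(3,1)
5. t=2 → R at (6,13/3); v=(-3,1)
6. t=2 → L at (0,19/3); v=(3,1)
7. t=5/3 → T at (5,8); v=(3,-1)

Final position: (5,8)
Wall sequence: LBRLRLT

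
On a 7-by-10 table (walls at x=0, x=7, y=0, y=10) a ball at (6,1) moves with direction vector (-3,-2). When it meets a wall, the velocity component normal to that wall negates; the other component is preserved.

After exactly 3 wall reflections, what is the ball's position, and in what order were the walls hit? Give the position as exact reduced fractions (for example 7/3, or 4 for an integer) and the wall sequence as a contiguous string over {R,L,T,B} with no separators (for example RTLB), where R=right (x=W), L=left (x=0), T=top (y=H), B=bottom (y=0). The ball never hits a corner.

Final position: (7,23/3)
Wall sequence: BLR

1. t=1/2 → B at (9/2,0); v=(-3,2)
2. t=3/2 → L at (0,3); v=(3,2)
3. t=7/3 → R at (7,23/3); v=(-3,2)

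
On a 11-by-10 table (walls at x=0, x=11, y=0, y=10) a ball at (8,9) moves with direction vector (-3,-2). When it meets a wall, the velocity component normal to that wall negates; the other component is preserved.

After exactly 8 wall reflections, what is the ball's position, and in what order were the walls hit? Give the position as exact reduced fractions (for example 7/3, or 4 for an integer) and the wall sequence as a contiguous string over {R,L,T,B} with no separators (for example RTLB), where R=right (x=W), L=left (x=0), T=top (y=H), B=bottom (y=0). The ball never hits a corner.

Final position: (0,17/3)
Wall sequence: LBRTLRBL

1. t=8/3 → L at (0,11/3); v=(3,-2)
2. t=11/6 → B at (11/2,0); v=(3,2)
3. t=11/6 → R at (11,11/3); v=(-3,2)
4. t=19/6 → T at (3/2,10); v=(-3,-2)
5. t=1/2 → L at (0,9); v=(3,-2)
6. t=11/3 → R at (11,5/3); v=(-3,-2)
7. t=5/6 → B at (17/2,0); v=(-3,2)
8. t=17/6 → L at (0,17/3); v=(3,2)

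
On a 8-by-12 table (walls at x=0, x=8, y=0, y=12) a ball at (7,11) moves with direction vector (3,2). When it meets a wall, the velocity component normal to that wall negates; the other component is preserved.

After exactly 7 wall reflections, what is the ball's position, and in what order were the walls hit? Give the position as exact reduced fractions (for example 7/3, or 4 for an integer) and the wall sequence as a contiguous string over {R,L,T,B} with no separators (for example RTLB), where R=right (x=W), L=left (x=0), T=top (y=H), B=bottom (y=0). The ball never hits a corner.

Final position: (8,9)
Wall sequence: RTLRBLR

1. t=1/3 → R at (8,35/3); v=(-3,2)
2. t=1/6 → T at (15/2,12); v=(-3,-2)
3. t=5/2 → L at (0,7); v=(3,-2)
4. t=8/3 → R at (8,5/3); v=(-3,-2)
5. t=5/6 → B at (11/2,0); v=(-3,2)
6. t=11/6 → L at (0,11/3); v=(3,2)
7. t=8/3 → R at (8,9); v=(-3,2)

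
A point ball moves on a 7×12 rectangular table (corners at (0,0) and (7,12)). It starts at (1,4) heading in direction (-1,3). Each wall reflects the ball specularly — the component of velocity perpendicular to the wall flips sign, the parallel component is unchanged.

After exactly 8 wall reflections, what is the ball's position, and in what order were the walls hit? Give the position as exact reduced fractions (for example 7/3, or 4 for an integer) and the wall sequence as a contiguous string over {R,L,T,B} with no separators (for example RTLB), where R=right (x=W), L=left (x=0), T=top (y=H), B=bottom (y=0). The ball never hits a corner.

1. t=1 → L at (0,7); v=(1,3)
2. t=5/3 → T at (5/3,12); v=(1,-3)
3. t=4 → B at (17/3,0); v=(1,3)
4. t=4/3 → R at (7,4); v=(-1,3)
5. t=8/3 → T at (13/3,12); v=(-1,-3)
6. t=4 → B at (1/3,0); v=(-1,3)
7. t=1/3 → L at (0,1); v=(1,3)
8. t=11/3 → T at (11/3,12); v=(1,-3)

Final position: (11/3,12)
Wall sequence: LTBRTBLT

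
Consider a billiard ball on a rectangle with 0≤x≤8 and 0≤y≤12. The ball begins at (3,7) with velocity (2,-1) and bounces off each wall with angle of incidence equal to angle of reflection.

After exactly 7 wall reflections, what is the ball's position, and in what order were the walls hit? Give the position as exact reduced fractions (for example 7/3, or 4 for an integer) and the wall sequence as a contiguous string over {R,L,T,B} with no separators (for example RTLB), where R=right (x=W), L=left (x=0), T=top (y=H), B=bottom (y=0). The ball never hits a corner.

Final position: (7,12)
Wall sequence: RLBRLRT

1. t=5/2 → R at (8,9/2); v=(-2,-1)
2. t=4 → L at (0,1/2); v=(2,-1)
3. t=1/2 → B at (1,0); v=(2,1)
4. t=7/2 → R at (8,7/2); v=(-2,1)
5. t=4 → L at (0,15/2); v=(2,1)
6. t=4 → R at (8,23/2); v=(-2,1)
7. t=1/2 → T at (7,12); v=(-2,-1)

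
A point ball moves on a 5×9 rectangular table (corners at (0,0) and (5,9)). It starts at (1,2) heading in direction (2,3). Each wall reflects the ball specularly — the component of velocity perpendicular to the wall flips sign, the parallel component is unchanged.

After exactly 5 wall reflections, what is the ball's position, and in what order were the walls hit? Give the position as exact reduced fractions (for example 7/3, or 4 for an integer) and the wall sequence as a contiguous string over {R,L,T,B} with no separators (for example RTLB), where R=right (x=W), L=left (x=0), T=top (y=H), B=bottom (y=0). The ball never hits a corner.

1. t=2 → R at (5,8); v=(-2,3)
2. t=1/3 → T at (13/3,9); v=(-2,-3)
3. t=13/6 → L at (0,5/2); v=(2,-3)
4. t=5/6 → B at (5/3,0); v=(2,3)
5. t=5/3 → R at (5,5); v=(-2,3)

Final position: (5,5)
Wall sequence: RTLBR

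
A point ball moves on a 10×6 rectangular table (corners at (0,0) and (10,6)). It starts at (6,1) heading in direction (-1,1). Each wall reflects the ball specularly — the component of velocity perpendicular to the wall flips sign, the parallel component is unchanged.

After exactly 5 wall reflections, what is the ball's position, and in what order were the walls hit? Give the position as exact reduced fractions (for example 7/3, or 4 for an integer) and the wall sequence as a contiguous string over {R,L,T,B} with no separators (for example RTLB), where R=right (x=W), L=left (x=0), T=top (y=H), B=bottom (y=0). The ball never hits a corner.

1. t=5 → T at (1,6); v=(-1,-1)
2. t=1 → L at (0,5); v=(1,-1)
3. t=5 → B at (5,0); v=(1,1)
4. t=5 → R at (10,5); v=(-1,1)
5. t=1 → T at (9,6); v=(-1,-1)

Final position: (9,6)
Wall sequence: TLBRT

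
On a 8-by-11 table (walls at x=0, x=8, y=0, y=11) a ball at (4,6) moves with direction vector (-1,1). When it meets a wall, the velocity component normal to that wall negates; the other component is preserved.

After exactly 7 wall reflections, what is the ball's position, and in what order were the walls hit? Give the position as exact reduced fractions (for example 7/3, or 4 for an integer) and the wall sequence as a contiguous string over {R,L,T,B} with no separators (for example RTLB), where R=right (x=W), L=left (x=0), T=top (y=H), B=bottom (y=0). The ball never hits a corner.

1. t=4 → L at (0,10); v=(1,1)
2. t=1 → T at (1,11); v=(1,-1)
3. t=7 → R at (8,4); v=(-1,-1)
4. t=4 → B at (4,0); v=(-1,1)
5. t=4 → L at (0,4); v=(1,1)
6. t=7 → T at (7,11); v=(1,-1)
7. t=1 → R at (8,10); v=(-1,-1)

Final position: (8,10)
Wall sequence: LTRBLTR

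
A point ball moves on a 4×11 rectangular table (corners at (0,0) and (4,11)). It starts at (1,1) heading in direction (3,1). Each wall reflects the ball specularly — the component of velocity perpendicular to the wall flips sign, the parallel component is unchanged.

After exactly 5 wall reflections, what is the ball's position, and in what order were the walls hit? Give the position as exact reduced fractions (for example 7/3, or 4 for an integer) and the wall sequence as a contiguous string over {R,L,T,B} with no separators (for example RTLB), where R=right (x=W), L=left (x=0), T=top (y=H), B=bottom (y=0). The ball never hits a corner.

1. t=1 → R at (4,2); v=(-3,1)
2. t=4/3 → L at (0,10/3); v=(3,1)
3. t=4/3 → R at (4,14/3); v=(-3,1)
4. t=4/3 → L at (0,6); v=(3,1)
5. t=4/3 → R at (4,22/3); v=(-3,1)

Final position: (4,22/3)
Wall sequence: RLRLR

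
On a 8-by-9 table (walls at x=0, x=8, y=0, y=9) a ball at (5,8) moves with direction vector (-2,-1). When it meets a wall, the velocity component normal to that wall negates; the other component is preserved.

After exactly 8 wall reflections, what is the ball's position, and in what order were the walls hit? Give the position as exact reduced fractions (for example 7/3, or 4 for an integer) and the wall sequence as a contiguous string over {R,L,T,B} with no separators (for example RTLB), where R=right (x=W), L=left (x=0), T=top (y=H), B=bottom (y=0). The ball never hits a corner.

1. t=5/2 → L at (0,11/2); v=(2,-1)
2. t=4 → R at (8,3/2); v=(-2,-1)
3. t=3/2 → B at (5,0); v=(-2,1)
4. t=5/2 → L at (0,5/2); v=(2,1)
5. t=4 → R at (8,13/2); v=(-2,1)
6. t=5/2 → T at (3,9); v=(-2,-1)
7. t=3/2 → L at (0,15/2); v=(2,-1)
8. t=4 → R at (8,7/2); v=(-2,-1)

Final position: (8,7/2)
Wall sequence: LRBLRTLR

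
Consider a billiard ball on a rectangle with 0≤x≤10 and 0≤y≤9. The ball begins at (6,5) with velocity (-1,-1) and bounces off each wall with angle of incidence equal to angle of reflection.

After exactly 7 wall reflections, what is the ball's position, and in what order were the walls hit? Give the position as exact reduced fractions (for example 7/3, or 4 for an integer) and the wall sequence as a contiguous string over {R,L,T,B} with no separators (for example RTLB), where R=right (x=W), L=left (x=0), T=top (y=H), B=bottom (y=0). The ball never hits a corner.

1. t=5 → B at (1,0); v=(-1,1)
2. t=1 → L at (0,1); v=(1,1)
3. t=8 → T at (8,9); v=(1,-1)
4. t=2 → R at (10,7); v=(-1,-1)
5. t=7 → B at (3,0); v=(-1,1)
6. t=3 → L at (0,3); v=(1,1)
7. t=6 → T at (6,9); v=(1,-1)

Final position: (6,9)
Wall sequence: BLTRBLT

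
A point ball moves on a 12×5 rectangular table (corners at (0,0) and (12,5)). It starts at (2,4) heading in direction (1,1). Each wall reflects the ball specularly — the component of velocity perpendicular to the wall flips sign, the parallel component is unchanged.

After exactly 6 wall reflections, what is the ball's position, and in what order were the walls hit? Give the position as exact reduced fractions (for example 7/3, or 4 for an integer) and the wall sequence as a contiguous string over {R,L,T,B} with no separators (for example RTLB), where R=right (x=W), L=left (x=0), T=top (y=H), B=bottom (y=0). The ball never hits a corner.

1. t=1 → T at (3,5); v=(1,-1)
2. t=5 → B at (8,0); v=(1,1)
3. t=4 → R at (12,4); v=(-1,1)
4. t=1 → T at (11,5); v=(-1,-1)
5. t=5 → B at (6,0); v=(-1,1)
6. t=5 → T at (1,5); v=(-1,-1)

Final position: (1,5)
Wall sequence: TBRTBT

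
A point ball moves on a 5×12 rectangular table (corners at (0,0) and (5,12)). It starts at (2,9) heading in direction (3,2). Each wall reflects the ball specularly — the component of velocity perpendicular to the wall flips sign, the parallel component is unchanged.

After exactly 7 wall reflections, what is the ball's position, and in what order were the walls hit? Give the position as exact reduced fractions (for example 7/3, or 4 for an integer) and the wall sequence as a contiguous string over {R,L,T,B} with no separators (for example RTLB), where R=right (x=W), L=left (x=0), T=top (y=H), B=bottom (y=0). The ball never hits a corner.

Final position: (5,1/3)
Wall sequence: RTLRLBR

1. t=1 → R at (5,11); v=(-3,2)
2. t=1/2 → T at (7/2,12); v=(-3,-2)
3. t=7/6 → L at (0,29/3); v=(3,-2)
4. t=5/3 → R at (5,19/3); v=(-3,-2)
5. t=5/3 → L at (0,3); v=(3,-2)
6. t=3/2 → B at (9/2,0); v=(3,2)
7. t=1/6 → R at (5,1/3); v=(-3,2)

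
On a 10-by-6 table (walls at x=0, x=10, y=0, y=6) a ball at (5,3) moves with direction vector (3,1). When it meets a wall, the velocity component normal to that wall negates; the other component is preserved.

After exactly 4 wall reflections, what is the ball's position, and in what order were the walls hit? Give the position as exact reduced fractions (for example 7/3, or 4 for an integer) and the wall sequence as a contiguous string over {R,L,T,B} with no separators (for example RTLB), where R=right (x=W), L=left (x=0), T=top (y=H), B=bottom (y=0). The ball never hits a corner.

Final position: (10,2/3)
Wall sequence: RTLR

1. t=5/3 → R at (10,14/3); v=(-3,1)
2. t=4/3 → T at (6,6); v=(-3,-1)
3. t=2 → L at (0,4); v=(3,-1)
4. t=10/3 → R at (10,2/3); v=(-3,-1)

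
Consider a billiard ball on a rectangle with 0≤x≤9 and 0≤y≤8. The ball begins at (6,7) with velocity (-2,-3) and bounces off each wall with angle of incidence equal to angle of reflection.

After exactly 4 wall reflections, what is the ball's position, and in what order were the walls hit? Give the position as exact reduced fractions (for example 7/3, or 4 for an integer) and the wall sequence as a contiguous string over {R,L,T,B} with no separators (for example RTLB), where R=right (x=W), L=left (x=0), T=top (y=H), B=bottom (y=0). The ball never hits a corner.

1. t=7/3 → B at (4/3,0); v=(-2,3)
2. t=2/3 → L at (0,2); v=(2,3)
3. t=2 → T at (4,8); v=(2,-3)
4. t=5/2 → R at (9,1/2); v=(-2,-3)

Final position: (9,1/2)
Wall sequence: BLTR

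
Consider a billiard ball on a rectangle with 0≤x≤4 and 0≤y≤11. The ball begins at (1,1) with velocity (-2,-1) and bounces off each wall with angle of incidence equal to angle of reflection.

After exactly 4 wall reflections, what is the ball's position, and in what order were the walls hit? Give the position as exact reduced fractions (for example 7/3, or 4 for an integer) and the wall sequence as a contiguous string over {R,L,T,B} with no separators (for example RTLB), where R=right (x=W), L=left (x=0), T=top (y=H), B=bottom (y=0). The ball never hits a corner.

Final position: (0,7/2)
Wall sequence: LBRL

1. t=1/2 → L at (0,1/2); v=(2,-1)
2. t=1/2 → B at (1,0); v=(2,1)
3. t=3/2 → R at (4,3/2); v=(-2,1)
4. t=2 → L at (0,7/2); v=(2,1)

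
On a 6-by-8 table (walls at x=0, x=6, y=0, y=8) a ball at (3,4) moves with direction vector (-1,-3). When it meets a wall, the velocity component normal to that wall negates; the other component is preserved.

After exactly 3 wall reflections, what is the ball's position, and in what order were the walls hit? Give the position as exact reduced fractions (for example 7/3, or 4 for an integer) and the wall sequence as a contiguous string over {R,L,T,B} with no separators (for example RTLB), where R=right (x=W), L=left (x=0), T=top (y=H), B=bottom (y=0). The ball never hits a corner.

1. t=4/3 → B at (5/3,0); v=(-1,3)
2. t=5/3 → L at (0,5); v=(1,3)
3. t=1 → T at (1,8); v=(1,-3)

Final position: (1,8)
Wall sequence: BLT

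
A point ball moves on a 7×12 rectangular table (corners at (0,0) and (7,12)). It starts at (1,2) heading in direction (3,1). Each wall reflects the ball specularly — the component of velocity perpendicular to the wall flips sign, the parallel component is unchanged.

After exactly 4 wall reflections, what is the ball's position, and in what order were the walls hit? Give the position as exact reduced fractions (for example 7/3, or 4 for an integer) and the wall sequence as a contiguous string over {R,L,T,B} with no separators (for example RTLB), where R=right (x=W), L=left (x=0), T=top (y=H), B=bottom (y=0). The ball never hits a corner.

Final position: (0,11)
Wall sequence: RLRL

1. t=2 → R at (7,4); v=(-3,1)
2. t=7/3 → L at (0,19/3); v=(3,1)
3. t=7/3 → R at (7,26/3); v=(-3,1)
4. t=7/3 → L at (0,11); v=(3,1)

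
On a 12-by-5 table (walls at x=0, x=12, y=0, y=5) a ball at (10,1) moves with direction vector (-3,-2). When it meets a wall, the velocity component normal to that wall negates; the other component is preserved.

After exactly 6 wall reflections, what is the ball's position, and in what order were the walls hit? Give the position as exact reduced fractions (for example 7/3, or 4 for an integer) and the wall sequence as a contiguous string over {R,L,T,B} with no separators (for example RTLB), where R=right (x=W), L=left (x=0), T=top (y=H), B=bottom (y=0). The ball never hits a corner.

1. t=1/2 → B at (17/2,0); v=(-3,2)
2. t=5/2 → T at (1,5); v=(-3,-2)
3. t=1/3 → L at (0,13/3); v=(3,-2)
4. t=13/6 → B at (13/2,0); v=(3,2)
5. t=11/6 → R at (12,11/3); v=(-3,2)
6. t=2/3 → T at (10,5); v=(-3,-2)

Final position: (10,5)
Wall sequence: BTLBRT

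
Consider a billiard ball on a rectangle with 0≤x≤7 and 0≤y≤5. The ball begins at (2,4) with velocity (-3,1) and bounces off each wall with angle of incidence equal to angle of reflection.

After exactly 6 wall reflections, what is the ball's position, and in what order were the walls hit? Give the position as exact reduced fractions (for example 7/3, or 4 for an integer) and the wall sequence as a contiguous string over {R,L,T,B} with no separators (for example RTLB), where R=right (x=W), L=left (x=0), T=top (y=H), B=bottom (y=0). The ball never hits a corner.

1. t=2/3 → L at (0,14/3); v=(3,1)
2. t=1/3 → T at (1,5); v=(3,-1)
3. t=2 → R at (7,3); v=(-3,-1)
4. t=7/3 → L at (0,2/3); v=(3,-1)
5. t=2/3 → B at (2,0); v=(3,1)
6. t=5/3 → R at (7,5/3); v=(-3,1)

Final position: (7,5/3)
Wall sequence: LTRLBR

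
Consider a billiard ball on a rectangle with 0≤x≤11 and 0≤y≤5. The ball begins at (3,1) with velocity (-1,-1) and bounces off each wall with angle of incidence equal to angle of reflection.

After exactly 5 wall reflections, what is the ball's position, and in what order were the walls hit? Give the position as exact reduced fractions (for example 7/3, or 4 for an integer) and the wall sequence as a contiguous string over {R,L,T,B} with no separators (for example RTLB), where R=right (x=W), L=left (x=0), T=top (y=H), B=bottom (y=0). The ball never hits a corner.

Final position: (11,3)
Wall sequence: BLTBR

1. t=1 → B at (2,0); v=(-1,1)
2. t=2 → L at (0,2); v=(1,1)
3. t=3 → T at (3,5); v=(1,-1)
4. t=5 → B at (8,0); v=(1,1)
5. t=3 → R at (11,3); v=(-1,1)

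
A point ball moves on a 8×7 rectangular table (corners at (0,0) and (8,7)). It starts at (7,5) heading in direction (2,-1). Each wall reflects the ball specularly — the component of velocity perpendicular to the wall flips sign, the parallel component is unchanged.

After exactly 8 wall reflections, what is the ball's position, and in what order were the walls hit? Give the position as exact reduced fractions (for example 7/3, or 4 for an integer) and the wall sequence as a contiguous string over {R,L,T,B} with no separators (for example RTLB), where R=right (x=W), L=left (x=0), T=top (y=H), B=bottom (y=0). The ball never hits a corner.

Final position: (3,0)
Wall sequence: RLBRTLRB

1. t=1/2 → R at (8,9/2); v=(-2,-1)
2. t=4 → L at (0,1/2); v=(2,-1)
3. t=1/2 → B at (1,0); v=(2,1)
4. t=7/2 → R at (8,7/2); v=(-2,1)
5. t=7/2 → T at (1,7); v=(-2,-1)
6. t=1/2 → L at (0,13/2); v=(2,-1)
7. t=4 → R at (8,5/2); v=(-2,-1)
8. t=5/2 → B at (3,0); v=(-2,1)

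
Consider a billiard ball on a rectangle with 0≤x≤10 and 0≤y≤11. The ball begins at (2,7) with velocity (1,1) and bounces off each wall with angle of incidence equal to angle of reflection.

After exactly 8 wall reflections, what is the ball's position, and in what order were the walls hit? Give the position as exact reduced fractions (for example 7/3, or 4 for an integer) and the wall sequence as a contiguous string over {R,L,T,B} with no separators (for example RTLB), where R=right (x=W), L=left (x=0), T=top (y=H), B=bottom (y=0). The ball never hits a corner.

Final position: (0,1)
Wall sequence: TRBLTRBL

1. t=4 → T at (6,11); v=(1,-1)
2. t=4 → R at (10,7); v=(-1,-1)
3. t=7 → B at (3,0); v=(-1,1)
4. t=3 → L at (0,3); v=(1,1)
5. t=8 → T at (8,11); v=(1,-1)
6. t=2 → R at (10,9); v=(-1,-1)
7. t=9 → B at (1,0); v=(-1,1)
8. t=1 → L at (0,1); v=(1,1)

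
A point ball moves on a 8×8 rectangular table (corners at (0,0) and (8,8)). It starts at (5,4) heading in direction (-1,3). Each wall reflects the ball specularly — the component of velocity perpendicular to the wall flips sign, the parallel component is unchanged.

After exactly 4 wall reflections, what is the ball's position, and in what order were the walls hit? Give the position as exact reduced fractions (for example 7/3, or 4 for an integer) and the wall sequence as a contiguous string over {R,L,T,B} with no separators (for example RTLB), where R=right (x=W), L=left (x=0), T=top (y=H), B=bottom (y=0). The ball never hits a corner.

Final position: (5/3,8)
Wall sequence: TBLT

1. t=4/3 → T at (11/3,8); v=(-1,-3)
2. t=8/3 → B at (1,0); v=(-1,3)
3. t=1 → L at (0,3); v=(1,3)
4. t=5/3 → T at (5/3,8); v=(1,-3)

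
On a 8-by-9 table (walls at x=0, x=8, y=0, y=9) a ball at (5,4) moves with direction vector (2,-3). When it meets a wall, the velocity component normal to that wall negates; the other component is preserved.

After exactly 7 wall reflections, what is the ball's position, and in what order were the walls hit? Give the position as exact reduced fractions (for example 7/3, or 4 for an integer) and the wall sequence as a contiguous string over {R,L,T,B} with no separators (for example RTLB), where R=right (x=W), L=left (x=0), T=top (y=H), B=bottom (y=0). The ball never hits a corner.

1. t=4/3 → B at (23/3,0); v=(2,3)
2. t=1/6 → R at (8,1/2); v=(-2,3)
3. t=17/6 → T at (7/3,9); v=(-2,-3)
4. t=7/6 → L at (0,11/2); v=(2,-3)
5. t=11/6 → B at (11/3,0); v=(2,3)
6. t=13/6 → R at (8,13/2); v=(-2,3)
7. t=5/6 → T at (19/3,9); v=(-2,-3)

Final position: (19/3,9)
Wall sequence: BRTLBRT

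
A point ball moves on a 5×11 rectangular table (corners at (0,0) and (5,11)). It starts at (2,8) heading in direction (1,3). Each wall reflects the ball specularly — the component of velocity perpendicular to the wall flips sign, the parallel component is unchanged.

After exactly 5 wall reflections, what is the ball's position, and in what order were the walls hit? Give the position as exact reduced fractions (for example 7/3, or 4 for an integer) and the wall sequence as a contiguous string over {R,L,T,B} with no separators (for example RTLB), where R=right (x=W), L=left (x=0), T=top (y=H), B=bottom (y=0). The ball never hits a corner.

1. t=1 → T at (3,11); v=(1,-3)
2. t=2 → R at (5,5); v=(-1,-3)
3. t=5/3 → B at (10/3,0); v=(-1,3)
4. t=10/3 → L at (0,10); v=(1,3)
5. t=1/3 → T at (1/3,11); v=(1,-3)

Final position: (1/3,11)
Wall sequence: TRBLT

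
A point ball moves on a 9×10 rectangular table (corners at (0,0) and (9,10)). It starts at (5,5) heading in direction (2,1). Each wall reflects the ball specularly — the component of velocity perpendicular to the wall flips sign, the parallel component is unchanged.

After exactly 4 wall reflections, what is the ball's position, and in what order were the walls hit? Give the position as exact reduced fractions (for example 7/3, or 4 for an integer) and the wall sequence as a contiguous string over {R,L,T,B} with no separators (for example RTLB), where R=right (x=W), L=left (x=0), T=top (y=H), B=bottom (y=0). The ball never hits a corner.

1. t=2 → R at (9,7); v=(-2,1)
2. t=3 → T at (3,10); v=(-2,-1)
3. t=3/2 → L at (0,17/2); v=(2,-1)
4. t=9/2 → R at (9,4); v=(-2,-1)

Final position: (9,4)
Wall sequence: RTLR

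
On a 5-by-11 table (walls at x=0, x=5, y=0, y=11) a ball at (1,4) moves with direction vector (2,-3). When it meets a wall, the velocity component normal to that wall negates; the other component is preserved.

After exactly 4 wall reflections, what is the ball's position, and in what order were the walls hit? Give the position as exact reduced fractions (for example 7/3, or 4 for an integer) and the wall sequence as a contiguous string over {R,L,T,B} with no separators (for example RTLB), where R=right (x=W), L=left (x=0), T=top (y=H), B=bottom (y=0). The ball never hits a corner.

1. t=4/3 → B at (11/3,0); v=(2,3)
2. t=2/3 → R at (5,2); v=(-2,3)
3. t=5/2 → L at (0,19/2); v=(2,3)
4. t=1/2 → T at (1,11); v=(2,-3)

Final position: (1,11)
Wall sequence: BRLT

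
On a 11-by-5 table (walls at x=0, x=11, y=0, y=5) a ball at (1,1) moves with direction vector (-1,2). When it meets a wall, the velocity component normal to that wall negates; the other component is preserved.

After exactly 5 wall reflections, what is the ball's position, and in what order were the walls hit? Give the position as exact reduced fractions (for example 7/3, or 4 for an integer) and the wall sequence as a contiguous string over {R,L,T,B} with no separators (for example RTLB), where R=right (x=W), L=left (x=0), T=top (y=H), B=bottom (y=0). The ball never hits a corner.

Final position: (17/2,0)
Wall sequence: LTBTB

1. t=1 → L at (0,3); v=(1,2)
2. t=1 → T at (1,5); v=(1,-2)
3. t=5/2 → B at (7/2,0); v=(1,2)
4. t=5/2 → T at (6,5); v=(1,-2)
5. t=5/2 → B at (17/2,0); v=(1,2)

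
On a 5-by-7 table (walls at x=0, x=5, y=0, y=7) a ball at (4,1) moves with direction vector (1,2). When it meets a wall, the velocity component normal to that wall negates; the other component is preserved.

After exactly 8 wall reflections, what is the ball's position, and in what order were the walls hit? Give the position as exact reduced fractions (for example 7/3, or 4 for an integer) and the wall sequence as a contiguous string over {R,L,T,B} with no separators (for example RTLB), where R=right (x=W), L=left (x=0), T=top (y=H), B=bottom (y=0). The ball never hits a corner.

1. t=1 → R at (5,3); v=(-1,2)
2. t=2 → T at (3,7); v=(-1,-2)
3. t=3 → L at (0,1); v=(1,-2)
4. t=1/2 → B at (1/2,0); v=(1,2)
5. t=7/2 → T at (4,7); v=(1,-2)
6. t=1 → R at (5,5); v=(-1,-2)
7. t=5/2 → B at (5/2,0); v=(-1,2)
8. t=5/2 → L at (0,5); v=(1,2)

Final position: (0,5)
Wall sequence: RTLBTRBL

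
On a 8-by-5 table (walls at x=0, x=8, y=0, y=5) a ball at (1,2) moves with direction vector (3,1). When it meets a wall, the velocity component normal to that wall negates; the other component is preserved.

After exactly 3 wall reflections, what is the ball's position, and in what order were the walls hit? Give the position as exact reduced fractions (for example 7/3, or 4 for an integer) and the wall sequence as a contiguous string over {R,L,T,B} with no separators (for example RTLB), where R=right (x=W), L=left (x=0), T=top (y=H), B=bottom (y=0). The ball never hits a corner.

Final position: (0,3)
Wall sequence: RTL

1. t=7/3 → R at (8,13/3); v=(-3,1)
2. t=2/3 → T at (6,5); v=(-3,-1)
3. t=2 → L at (0,3); v=(3,-1)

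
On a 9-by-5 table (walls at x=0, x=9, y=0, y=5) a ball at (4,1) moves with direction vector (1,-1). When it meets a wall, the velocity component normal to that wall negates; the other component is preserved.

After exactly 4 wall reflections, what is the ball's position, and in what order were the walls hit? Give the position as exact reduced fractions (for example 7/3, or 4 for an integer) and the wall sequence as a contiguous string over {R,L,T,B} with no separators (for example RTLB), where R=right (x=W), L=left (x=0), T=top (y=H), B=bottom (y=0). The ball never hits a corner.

1. t=1 → B at (5,0); v=(1,1)
2. t=4 → R at (9,4); v=(-1,1)
3. t=1 → T at (8,5); v=(-1,-1)
4. t=5 → B at (3,0); v=(-1,1)

Final position: (3,0)
Wall sequence: BRTB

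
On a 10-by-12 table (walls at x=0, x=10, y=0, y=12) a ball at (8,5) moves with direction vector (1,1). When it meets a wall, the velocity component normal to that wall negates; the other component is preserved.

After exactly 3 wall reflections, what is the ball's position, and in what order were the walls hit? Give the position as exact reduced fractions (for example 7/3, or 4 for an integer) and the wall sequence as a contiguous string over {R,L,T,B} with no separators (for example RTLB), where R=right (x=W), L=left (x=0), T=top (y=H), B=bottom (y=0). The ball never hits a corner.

Final position: (0,7)
Wall sequence: RTL

1. t=2 → R at (10,7); v=(-1,1)
2. t=5 → T at (5,12); v=(-1,-1)
3. t=5 → L at (0,7); v=(1,-1)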